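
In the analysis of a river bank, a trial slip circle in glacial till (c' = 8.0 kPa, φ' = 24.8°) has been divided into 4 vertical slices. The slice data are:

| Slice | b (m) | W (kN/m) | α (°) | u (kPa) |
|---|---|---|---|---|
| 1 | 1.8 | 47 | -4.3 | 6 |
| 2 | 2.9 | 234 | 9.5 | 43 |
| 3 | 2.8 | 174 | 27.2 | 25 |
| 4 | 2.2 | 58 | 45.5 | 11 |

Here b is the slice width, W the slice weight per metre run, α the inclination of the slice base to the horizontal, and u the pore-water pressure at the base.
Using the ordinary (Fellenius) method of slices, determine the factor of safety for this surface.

Ordinary method of slices: FS = Σ[c'·Δl_i + (W_i cosα_i − u_i·Δl_i)·tanφ'] / Σ W_i sinα_i, with Δl_i = b_i / cosα_i.
Slice 1: Δl = 1.8/cos(-4.3°) = 1.805 m; N'_1 = 47·cos(-4.3°) − 6·1.805 = 36.0; c'Δl = 14.44; W sinα = -3.5
Slice 2: Δl = 2.9/cos9.5° = 2.940 m; N'_2 = 234·cos9.5° − 43·2.940 = 104.4; c'Δl = 23.52; W sinα = 38.6
Slice 3: Δl = 2.8/cos27.2° = 3.148 m; N'_3 = 174·cos27.2° − 25·3.148 = 76.1; c'Δl = 25.19; W sinα = 79.5
Slice 4: Δl = 2.2/cos45.5° = 3.139 m; N'_4 = 58·cos45.5° − 11·3.139 = 6.1; c'Δl = 25.11; W sinα = 41.4
Σc'Δl = 88.3 kN/m; ΣN' = 222.6 kN/m; ΣW sinα = 156.0 kN/m
Resisting = 88.3 + 222.6·tan24.8° = 88.3 + 102.8 = 191.1 kN/m
FS = 191.1 / 156.0 = 1.225

FS = 1.23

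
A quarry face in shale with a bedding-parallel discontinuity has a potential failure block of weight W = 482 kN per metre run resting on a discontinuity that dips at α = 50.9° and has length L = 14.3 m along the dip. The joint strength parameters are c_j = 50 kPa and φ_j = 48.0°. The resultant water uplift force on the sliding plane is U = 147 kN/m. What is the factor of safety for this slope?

Resolving the block weight along and normal to the plane and applying the Mohr–Coulomb strength on the joint:
N' = W cosα − U = 482·cos50.9° − 147 = 157.0 kN/m
Driving force T = W sinα = 482·sin50.9° = 374.1 kN/m
Resisting force R = c_j·L + N'·tanφ_j = 50·14.3 + 157.0·tan48.0° = 715.0 + 174.4 = 889.4 kN/m
FS = R / T = 889.4 / 374.1 = 2.378

FS = 2.38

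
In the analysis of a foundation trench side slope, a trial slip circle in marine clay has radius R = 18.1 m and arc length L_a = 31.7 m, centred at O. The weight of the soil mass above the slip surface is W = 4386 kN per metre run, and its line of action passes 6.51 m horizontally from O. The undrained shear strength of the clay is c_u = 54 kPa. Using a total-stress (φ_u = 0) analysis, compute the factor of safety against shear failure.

FS = 1.09

Taking moments about the centre O, the resisting moment is provided by the undrained shear strength acting along the arc:
M_R = c_u·L_a·R = 54·31.70·18.1 = 30983.6 kN·m/m
M_D = W·d = 4386·6.51 = 28552.9 kN·m/m
FS = M_R / M_D = 30983.6 / 28552.9 = 1.085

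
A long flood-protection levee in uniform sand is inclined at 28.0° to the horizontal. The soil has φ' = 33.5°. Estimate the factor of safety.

FS = 1.24

For a dry cohesionless infinite slope the factor of safety is FS = tanφ' / tanβ.
FS = tan33.5° / tan28.0° = 0.6619 / 0.5317 = 1.245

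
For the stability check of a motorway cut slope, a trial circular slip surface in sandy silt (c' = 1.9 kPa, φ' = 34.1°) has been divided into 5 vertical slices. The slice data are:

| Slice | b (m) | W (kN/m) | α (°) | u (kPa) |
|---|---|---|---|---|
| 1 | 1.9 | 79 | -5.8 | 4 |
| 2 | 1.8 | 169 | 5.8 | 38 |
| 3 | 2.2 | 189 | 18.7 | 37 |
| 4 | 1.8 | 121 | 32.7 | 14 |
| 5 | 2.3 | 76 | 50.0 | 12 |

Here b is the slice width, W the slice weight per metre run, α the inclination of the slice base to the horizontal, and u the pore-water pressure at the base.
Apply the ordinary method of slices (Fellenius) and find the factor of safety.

Ordinary method of slices: FS = Σ[c'·Δl_i + (W_i cosα_i − u_i·Δl_i)·tanφ'] / Σ W_i sinα_i, with Δl_i = b_i / cosα_i.
Slice 1: Δl = 1.9/cos(-5.8°) = 1.910 m; N'_1 = 79·cos(-5.8°) − 4·1.910 = 71.0; c'Δl = 3.63; W sinα = -8.0
Slice 2: Δl = 1.8/cos5.8° = 1.809 m; N'_2 = 169·cos5.8° − 38·1.809 = 99.4; c'Δl = 3.44; W sinα = 17.1
Slice 3: Δl = 2.2/cos18.7° = 2.323 m; N'_3 = 189·cos18.7° − 37·2.323 = 93.1; c'Δl = 4.41; W sinα = 60.6
Slice 4: Δl = 1.8/cos32.7° = 2.139 m; N'_4 = 121·cos32.7° − 14·2.139 = 71.9; c'Δl = 4.06; W sinα = 65.4
Slice 5: Δl = 2.3/cos50.0° = 3.578 m; N'_5 = 76·cos50.0° − 12·3.578 = 5.9; c'Δl = 6.80; W sinα = 58.2
Σc'Δl = 22.3 kN/m; ΣN' = 341.2 kN/m; ΣW sinα = 193.3 kN/m
Resisting = 22.3 + 341.2·tan34.1° = 22.3 + 231.0 = 253.4 kN/m
FS = 253.4 / 193.3 = 1.311

FS = 1.31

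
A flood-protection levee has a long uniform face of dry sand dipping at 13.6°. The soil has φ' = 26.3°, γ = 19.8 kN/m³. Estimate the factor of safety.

For a dry cohesionless infinite slope the factor of safety is FS = tanφ' / tanβ.
FS = tan26.3° / tan13.6° = 0.4942 / 0.2419 = 2.043

FS = 2.04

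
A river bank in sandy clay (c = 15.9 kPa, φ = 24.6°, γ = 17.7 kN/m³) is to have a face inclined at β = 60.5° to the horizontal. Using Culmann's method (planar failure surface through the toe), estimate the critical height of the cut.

H_c = 14.97 m

Culmann's analysis gives the critical failure plane at α_cr = (β + φ)/2 = (60.5 + 24.6)/2 = 42.5°, and the critical height
H_c = (4c/γ) · sinβ cosφ / [1 − cos(β − φ)]
    = (4·15.9/17.7) · sin60.5°·cos24.6° / [1 − cos(35.9°)]
    = 3.593 · 0.8704·0.9092 / [1 − 0.8100]
    = 3.593 · 0.7914 / 0.1900
    = 14.97 m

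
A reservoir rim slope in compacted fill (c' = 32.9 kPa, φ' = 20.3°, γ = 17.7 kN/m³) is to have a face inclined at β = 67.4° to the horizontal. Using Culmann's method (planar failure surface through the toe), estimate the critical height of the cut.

Culmann's analysis gives the critical failure plane at α_cr = (β + φ')/2 = (67.4 + 20.3)/2 = 43.9°, and the critical height
H_c = (4c'/γ) · sinβ cosφ' / [1 − cos(β − φ')]
    = (4·32.9/17.7) · sin67.4°·cos20.3° / [1 − cos(47.1°)]
    = 7.435 · 0.9232·0.9379 / [1 − 0.6807]
    = 7.435 · 0.8659 / 0.3193
    = 20.16 m

H_c = 20.16 m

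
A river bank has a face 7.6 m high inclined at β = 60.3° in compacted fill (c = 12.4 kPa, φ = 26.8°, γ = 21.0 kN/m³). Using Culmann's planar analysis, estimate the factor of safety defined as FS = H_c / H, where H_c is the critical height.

H_c = (4c/γ) · sinβ cosφ / [1 − cos(β − φ)]
    = (4·12.4/21.0) · sin60.3°·cos26.8° / [1 − cos33.5°]
    = 2.362 · 0.7753 / 0.1661 = 11.02 m
FS = H_c / H = 11.02 / 7.6 = 1.451

FS = 1.45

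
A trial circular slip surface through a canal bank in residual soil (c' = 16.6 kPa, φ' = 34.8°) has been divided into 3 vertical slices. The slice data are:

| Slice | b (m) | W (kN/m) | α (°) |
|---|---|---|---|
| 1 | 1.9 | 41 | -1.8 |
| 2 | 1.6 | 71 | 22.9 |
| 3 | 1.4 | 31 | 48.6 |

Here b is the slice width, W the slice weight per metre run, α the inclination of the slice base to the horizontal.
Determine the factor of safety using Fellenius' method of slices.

FS = 3.70

Ordinary method of slices: FS = Σ[c'·Δl_i + (W_i cosα_i)·tanφ'] / Σ W_i sinα_i, with Δl_i = b_i / cosα_i.
Slice 1: Δl = 1.9/cos(-1.8°) = 1.901 m; N'_1 = 41·cos(-1.8°) = 41.0; c'Δl = 31.56; W sinα = -1.3
Slice 2: Δl = 1.6/cos22.9° = 1.737 m; N'_2 = 71·cos22.9° = 65.4; c'Δl = 28.83; W sinα = 27.6
Slice 3: Δl = 1.4/cos48.6° = 2.117 m; N'_3 = 31·cos48.6° = 20.5; c'Δl = 35.14; W sinα = 23.3
Σc'Δl = 95.5 kN/m; ΣN' = 126.9 kN/m; ΣW sinα = 49.6 kN/m
Resisting = 95.5 + 126.9·tan34.8° = 95.5 + 88.2 = 183.7 kN/m
FS = 183.7 / 49.6 = 3.704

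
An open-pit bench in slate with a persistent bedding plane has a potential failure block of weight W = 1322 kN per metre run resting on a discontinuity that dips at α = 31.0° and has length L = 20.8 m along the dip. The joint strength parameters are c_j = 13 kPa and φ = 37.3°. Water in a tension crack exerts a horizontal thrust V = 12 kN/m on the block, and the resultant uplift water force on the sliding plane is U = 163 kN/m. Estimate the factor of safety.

FS = 1.45

Resolving the block weight along and normal to the plane and applying the Mohr–Coulomb strength on the joint:
N' = W cosα − U − V sinα = 1322·cos31.0° − 163 − 12·sin31.0° = 964.0 kN/m
Driving force T = W sinα + V cosα = 1322·sin31.0° + 12·cos31.0° = 691.2 kN/m
Resisting force R = c_j·L + N'·tanφ = 13·20.8 + 964.0·tan37.3° = 270.4 + 734.4 = 1004.8 kN/m
FS = R / T = 1004.8 / 691.2 = 1.454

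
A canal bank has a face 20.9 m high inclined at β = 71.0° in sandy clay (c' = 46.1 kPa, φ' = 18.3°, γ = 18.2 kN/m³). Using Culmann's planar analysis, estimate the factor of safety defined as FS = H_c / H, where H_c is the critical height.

FS = 1.10

H_c = (4c'/γ) · sinβ cosφ' / [1 − cos(β − φ')]
    = (4·46.1/18.2) · sin71.0°·cos18.3° / [1 − cos52.7°]
    = 10.132 · 0.8977 / 0.3940 = 23.08 m
FS = H_c / H = 23.08 / 20.9 = 1.104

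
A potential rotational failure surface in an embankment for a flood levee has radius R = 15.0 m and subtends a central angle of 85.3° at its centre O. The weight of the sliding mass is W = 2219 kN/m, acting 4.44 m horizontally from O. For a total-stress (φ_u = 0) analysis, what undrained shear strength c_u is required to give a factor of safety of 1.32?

FS = c_u·L_a·R / (W·d), so c_u = FS·W·d / (L_a·R).
Arc length L_a = R·θ = 15.0·(85.3°·π/180) = 15.0·1.4888 = 22.33 m
c_u = 1.32·2219·4.44 / (22.33·15.0) = 13005.1 / 334.97 = 38.82 kPa

c_u = 38.8 kPa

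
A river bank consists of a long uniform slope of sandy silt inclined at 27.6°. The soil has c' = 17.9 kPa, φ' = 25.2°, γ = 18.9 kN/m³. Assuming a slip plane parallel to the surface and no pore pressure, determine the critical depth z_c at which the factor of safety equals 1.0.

Setting FS = 1.00 in FS = [c' + γz cos²β tanφ'] / [γz sinβ cosβ] and solving for z:
z = c' / [γ cosβ (FS·sinβ − cosβ·tanφ')]
  = 17.9 / [18.9·cos27.6°·(1.00·sin27.6° − cos27.6°·tan25.2°)]
  = 17.9 / [18.9·0.8862·(1.00·0.4633 − 0.8862·0.4706)]
  = 17.9 / 0.7752 = 23.092 m

z_c = 23.09 m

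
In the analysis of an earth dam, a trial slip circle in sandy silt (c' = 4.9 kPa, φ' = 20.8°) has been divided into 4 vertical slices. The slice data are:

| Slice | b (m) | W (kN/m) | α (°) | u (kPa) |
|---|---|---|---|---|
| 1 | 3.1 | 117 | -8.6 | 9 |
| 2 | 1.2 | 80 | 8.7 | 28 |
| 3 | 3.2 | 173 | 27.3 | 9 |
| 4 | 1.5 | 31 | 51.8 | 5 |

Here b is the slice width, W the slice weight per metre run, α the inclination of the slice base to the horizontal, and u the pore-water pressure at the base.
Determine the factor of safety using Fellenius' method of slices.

FS = 1.53

Ordinary method of slices: FS = Σ[c'·Δl_i + (W_i cosα_i − u_i·Δl_i)·tanφ'] / Σ W_i sinα_i, with Δl_i = b_i / cosα_i.
Slice 1: Δl = 3.1/cos(-8.6°) = 3.135 m; N'_1 = 117·cos(-8.6°) − 9·3.135 = 87.5; c'Δl = 15.36; W sinα = -17.5
Slice 2: Δl = 1.2/cos8.7° = 1.214 m; N'_2 = 80·cos8.7° − 28·1.214 = 45.1; c'Δl = 5.95; W sinα = 12.1
Slice 3: Δl = 3.2/cos27.3° = 3.601 m; N'_3 = 173·cos27.3° − 9·3.601 = 121.3; c'Δl = 17.65; W sinα = 79.3
Slice 4: Δl = 1.5/cos51.8° = 2.426 m; N'_4 = 31·cos51.8° − 5·2.426 = 7.0; c'Δl = 11.89; W sinα = 24.4
Σc'Δl = 50.8 kN/m; ΣN' = 260.9 kN/m; ΣW sinα = 98.3 kN/m
Resisting = 50.8 + 260.9·tan20.8° = 50.8 + 99.1 = 150.0 kN/m
FS = 150.0 / 98.3 = 1.525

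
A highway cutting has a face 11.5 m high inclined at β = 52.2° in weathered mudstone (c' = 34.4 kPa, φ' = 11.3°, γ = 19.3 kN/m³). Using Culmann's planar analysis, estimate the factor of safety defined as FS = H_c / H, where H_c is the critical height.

H_c = (4c'/γ) · sinβ cosφ' / [1 − cos(β − φ')]
    = (4·34.4/19.3) · sin52.2°·cos11.3° / [1 − cos40.9°]
    = 7.130 · 0.7748 / 0.2441 = 22.63 m
FS = H_c / H = 22.63 / 11.5 = 1.968

FS = 1.97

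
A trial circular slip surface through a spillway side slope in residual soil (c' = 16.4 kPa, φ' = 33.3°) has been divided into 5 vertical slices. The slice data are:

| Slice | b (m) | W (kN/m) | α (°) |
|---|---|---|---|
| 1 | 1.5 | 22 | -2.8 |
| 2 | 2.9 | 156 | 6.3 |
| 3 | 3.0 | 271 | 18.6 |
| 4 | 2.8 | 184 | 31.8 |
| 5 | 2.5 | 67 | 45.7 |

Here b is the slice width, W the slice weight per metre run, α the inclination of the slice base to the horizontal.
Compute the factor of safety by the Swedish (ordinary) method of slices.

Ordinary method of slices: FS = Σ[c'·Δl_i + (W_i cosα_i)·tanφ'] / Σ W_i sinα_i, with Δl_i = b_i / cosα_i.
Slice 1: Δl = 1.5/cos(-2.8°) = 1.502 m; N'_1 = 22·cos(-2.8°) = 22.0; c'Δl = 24.63; W sinα = -1.1
Slice 2: Δl = 2.9/cos6.3° = 2.918 m; N'_2 = 156·cos6.3° = 155.1; c'Δl = 47.85; W sinα = 17.1
Slice 3: Δl = 3.0/cos18.6° = 3.165 m; N'_3 = 271·cos18.6° = 256.8; c'Δl = 51.91; W sinα = 86.4
Slice 4: Δl = 2.8/cos31.8° = 3.295 m; N'_4 = 184·cos31.8° = 156.4; c'Δl = 54.03; W sinα = 97.0
Slice 5: Δl = 2.5/cos45.7° = 3.580 m; N'_5 = 67·cos45.7° = 46.8; c'Δl = 58.70; W sinα = 48.0
Σc'Δl = 237.1 kN/m; ΣN' = 637.1 kN/m; ΣW sinα = 247.4 kN/m
Resisting = 237.1 + 637.1·tan33.3° = 237.1 + 418.5 = 655.6 kN/m
FS = 655.6 / 247.4 = 2.650

FS = 2.65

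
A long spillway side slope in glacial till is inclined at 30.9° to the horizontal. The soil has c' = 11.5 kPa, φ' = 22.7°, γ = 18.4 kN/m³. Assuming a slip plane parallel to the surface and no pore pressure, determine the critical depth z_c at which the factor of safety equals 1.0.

Setting FS = 1.00 in FS = [c' + γz cos²β tanφ'] / [γz sinβ cosβ] and solving for z:
z = c' / [γ cosβ (FS·sinβ − cosβ·tanφ')]
  = 11.5 / [18.4·cos30.9°·(1.00·sin30.9° − cos30.9°·tan22.7°)]
  = 11.5 / [18.4·0.8581·(1.00·0.5135 − 0.8581·0.4183)]
  = 11.5 / 2.4410 = 4.711 m

z_c = 4.71 m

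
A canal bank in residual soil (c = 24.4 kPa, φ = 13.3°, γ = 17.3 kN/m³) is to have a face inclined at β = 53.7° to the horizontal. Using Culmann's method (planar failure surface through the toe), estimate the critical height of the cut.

H_c = 18.56 m

Culmann's analysis gives the critical failure plane at α_cr = (β + φ)/2 = (53.7 + 13.3)/2 = 33.5°, and the critical height
H_c = (4c/γ) · sinβ cosφ / [1 − cos(β − φ)]
    = (4·24.4/17.3) · sin53.7°·cos13.3° / [1 − cos(40.4°)]
    = 5.642 · 0.8059·0.9732 / [1 − 0.7615]
    = 5.642 · 0.7843 / 0.2385
    = 18.56 m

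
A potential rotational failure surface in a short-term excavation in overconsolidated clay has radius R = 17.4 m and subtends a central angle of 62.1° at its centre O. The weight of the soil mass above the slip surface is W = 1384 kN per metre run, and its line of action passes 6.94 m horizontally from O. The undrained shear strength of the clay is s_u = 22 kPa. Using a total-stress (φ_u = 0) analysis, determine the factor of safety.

Taking moments about the centre O, the resisting moment is provided by the undrained shear strength acting along the arc:
Arc length L_a = R·θ = 17.4·(62.1°·π/180) = 17.4·1.0838 = 18.86 m
M_R = s_u·L_a·R = 22·18.86·17.4 = 7219.2 kN·m/m
M_D = W·d = 1384·6.94 = 9605.0 kN·m/m
FS = M_R / M_D = 7219.2 / 9605.0 = 0.752

FS = 0.75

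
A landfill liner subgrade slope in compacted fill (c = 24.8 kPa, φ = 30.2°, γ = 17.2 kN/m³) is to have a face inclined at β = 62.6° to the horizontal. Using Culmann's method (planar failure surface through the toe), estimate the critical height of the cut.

Culmann's analysis gives the critical failure plane at α_cr = (β + φ)/2 = (62.6 + 30.2)/2 = 46.4°, and the critical height
H_c = (4c/γ) · sinβ cosφ / [1 − cos(β − φ)]
    = (4·24.8/17.2) · sin62.6°·cos30.2° / [1 − cos(32.4°)]
    = 5.767 · 0.8878·0.8643 / [1 − 0.8443]
    = 5.767 · 0.7673 / 0.1557
    = 28.43 m

H_c = 28.43 m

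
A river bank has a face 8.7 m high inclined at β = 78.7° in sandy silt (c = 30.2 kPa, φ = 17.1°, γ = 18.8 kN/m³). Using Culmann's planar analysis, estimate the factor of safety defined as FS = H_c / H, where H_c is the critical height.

H_c = (4c/γ) · sinβ cosφ / [1 − cos(β − φ)]
    = (4·30.2/18.8) · sin78.7°·cos17.1° / [1 − cos61.6°]
    = 6.426 · 0.9373 / 0.5244 = 11.48 m
FS = H_c / H = 11.48 / 8.7 = 1.320

FS = 1.32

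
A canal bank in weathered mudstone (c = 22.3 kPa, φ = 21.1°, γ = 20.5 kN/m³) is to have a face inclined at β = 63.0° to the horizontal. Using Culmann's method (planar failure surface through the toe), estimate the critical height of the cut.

Culmann's analysis gives the critical failure plane at α_cr = (β + φ)/2 = (63.0 + 21.1)/2 = 42.0°, and the critical height
H_c = (4c/γ) · sinβ cosφ / [1 − cos(β − φ)]
    = (4·22.3/20.5) · sin63.0°·cos21.1° / [1 − cos(41.9°)]
    = 4.351 · 0.8910·0.9330 / [1 − 0.7443]
    = 4.351 · 0.8313 / 0.2557
    = 14.15 m

H_c = 14.15 m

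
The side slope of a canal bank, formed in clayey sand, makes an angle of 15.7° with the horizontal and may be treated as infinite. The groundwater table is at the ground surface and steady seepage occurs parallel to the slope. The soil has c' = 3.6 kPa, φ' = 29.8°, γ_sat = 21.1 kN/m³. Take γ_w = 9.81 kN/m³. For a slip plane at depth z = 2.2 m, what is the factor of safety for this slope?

FS = 1.39

With seepage parallel to the slope and the water table at the surface, the effective normal stress on the slip plane uses the buoyant unit weight γ' = γ_sat − γ_w while the driving shear stress uses γ_sat:
FS = [c' + γ' z cos²β tanφ'] / [γ_sat z sinβ cosβ]
γ' = 21.1 − 9.81 = 11.29 kN/m³
Numerator = 3.6 + 11.29·2.2·cos²15.7°·tan29.8° = 3.6 + 11.29·2.2·0.9268·0.5727 = 16.783 kPa
Denominator = 21.1·2.2·sin15.7°·cos15.7° = 21.1·2.2·0.2706·0.9627 = 12.093 kPa
FS = 16.783 / 12.093 = 1.388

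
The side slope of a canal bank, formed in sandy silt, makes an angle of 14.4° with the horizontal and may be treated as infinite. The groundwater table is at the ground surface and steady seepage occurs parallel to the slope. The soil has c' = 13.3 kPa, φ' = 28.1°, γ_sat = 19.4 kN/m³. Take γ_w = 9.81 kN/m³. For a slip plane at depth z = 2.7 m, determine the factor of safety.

With seepage parallel to the slope and the water table at the surface, the effective normal stress on the slip plane uses the buoyant unit weight γ' = γ_sat − γ_w while the driving shear stress uses γ_sat:
FS = [c' + γ' z cos²β tanφ'] / [γ_sat z sinβ cosβ]
γ' = 19.4 − 9.81 = 9.59 kN/m³
Numerator = 13.3 + 9.59·2.7·cos²14.4°·tan28.1° = 13.3 + 9.59·2.7·0.9382·0.5340 = 26.271 kPa
Denominator = 19.4·2.7·sin14.4°·cos14.4° = 19.4·2.7·0.2487·0.9686 = 12.617 kPa
FS = 26.271 / 12.617 = 2.082

FS = 2.08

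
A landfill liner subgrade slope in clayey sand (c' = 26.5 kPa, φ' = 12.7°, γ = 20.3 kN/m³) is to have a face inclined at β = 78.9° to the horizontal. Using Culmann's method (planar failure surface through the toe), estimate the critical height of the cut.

Culmann's analysis gives the critical failure plane at α_cr = (β + φ')/2 = (78.9 + 12.7)/2 = 45.8°, and the critical height
H_c = (4c'/γ) · sinβ cosφ' / [1 − cos(β − φ')]
    = (4·26.5/20.3) · sin78.9°·cos12.7° / [1 − cos(66.2°)]
    = 5.222 · 0.9813·0.9755 / [1 − 0.4035]
    = 5.222 · 0.9573 / 0.5965
    = 8.38 m

H_c = 8.38 m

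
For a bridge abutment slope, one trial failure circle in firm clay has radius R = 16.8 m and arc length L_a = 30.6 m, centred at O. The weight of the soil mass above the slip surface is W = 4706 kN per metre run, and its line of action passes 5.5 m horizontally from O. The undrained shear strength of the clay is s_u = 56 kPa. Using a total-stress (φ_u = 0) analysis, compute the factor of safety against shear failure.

FS = 1.11

Taking moments about the centre O, the resisting moment is provided by the undrained shear strength acting along the arc:
M_R = s_u·L_a·R = 56·30.60·16.8 = 28788.5 kN·m/m
M_D = W·d = 4706·5.5 = 25883.0 kN·m/m
FS = M_R / M_D = 28788.5 / 25883.0 = 1.112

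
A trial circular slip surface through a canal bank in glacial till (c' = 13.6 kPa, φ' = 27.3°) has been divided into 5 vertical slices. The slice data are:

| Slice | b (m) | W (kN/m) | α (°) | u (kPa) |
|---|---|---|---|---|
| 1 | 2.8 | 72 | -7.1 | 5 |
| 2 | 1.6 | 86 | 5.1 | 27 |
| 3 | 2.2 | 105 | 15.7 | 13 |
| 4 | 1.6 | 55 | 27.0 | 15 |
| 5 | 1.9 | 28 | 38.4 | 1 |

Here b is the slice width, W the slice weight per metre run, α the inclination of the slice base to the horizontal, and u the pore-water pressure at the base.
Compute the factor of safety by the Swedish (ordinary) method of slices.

FS = 3.72

Ordinary method of slices: FS = Σ[c'·Δl_i + (W_i cosα_i − u_i·Δl_i)·tanφ'] / Σ W_i sinα_i, with Δl_i = b_i / cosα_i.
Slice 1: Δl = 2.8/cos(-7.1°) = 2.822 m; N'_1 = 72·cos(-7.1°) − 5·2.822 = 57.3; c'Δl = 38.37; W sinα = -8.9
Slice 2: Δl = 1.6/cos5.1° = 1.606 m; N'_2 = 86·cos5.1° − 27·1.606 = 42.3; c'Δl = 21.85; W sinα = 7.6
Slice 3: Δl = 2.2/cos15.7° = 2.285 m; N'_3 = 105·cos15.7° − 13·2.285 = 71.4; c'Δl = 31.08; W sinα = 28.4
Slice 4: Δl = 1.6/cos27.0° = 1.796 m; N'_4 = 55·cos27.0° − 15·1.796 = 22.1; c'Δl = 24.42; W sinα = 25.0
Slice 5: Δl = 1.9/cos38.4° = 2.424 m; N'_5 = 28·cos38.4° − 1·2.424 = 19.5; c'Δl = 32.97; W sinα = 17.4
Σc'Δl = 148.7 kN/m; ΣN' = 212.6 kN/m; ΣW sinα = 69.5 kN/m
Resisting = 148.7 + 212.6·tan27.3° = 148.7 + 109.7 = 258.4 kN/m
FS = 258.4 / 69.5 = 3.717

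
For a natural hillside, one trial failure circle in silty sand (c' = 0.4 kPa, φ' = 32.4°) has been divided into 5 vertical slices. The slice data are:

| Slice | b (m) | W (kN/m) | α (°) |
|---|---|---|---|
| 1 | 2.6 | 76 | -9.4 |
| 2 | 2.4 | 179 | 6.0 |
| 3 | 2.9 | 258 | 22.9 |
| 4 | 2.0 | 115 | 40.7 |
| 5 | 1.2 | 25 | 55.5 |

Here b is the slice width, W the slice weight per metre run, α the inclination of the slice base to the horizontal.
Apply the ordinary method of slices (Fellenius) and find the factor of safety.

FS = 1.88

Ordinary method of slices: FS = Σ[c'·Δl_i + (W_i cosα_i)·tanφ'] / Σ W_i sinα_i, with Δl_i = b_i / cosα_i.
Slice 1: Δl = 2.6/cos(-9.4°) = 2.635 m; N'_1 = 76·cos(-9.4°) = 75.0; c'Δl = 1.05; W sinα = -12.4
Slice 2: Δl = 2.4/cos6.0° = 2.413 m; N'_2 = 179·cos6.0° = 178.0; c'Δl = 0.97; W sinα = 18.7
Slice 3: Δl = 2.9/cos22.9° = 3.148 m; N'_3 = 258·cos22.9° = 237.7; c'Δl = 1.26; W sinα = 100.4
Slice 4: Δl = 2.0/cos40.7° = 2.638 m; N'_4 = 115·cos40.7° = 87.2; c'Δl = 1.06; W sinα = 75.0
Slice 5: Δl = 1.2/cos55.5° = 2.119 m; N'_5 = 25·cos55.5° = 14.2; c'Δl = 0.85; W sinα = 20.6
Σc'Δl = 5.2 kN/m; ΣN' = 592.0 kN/m; ΣW sinα = 202.3 kN/m
Resisting = 5.2 + 592.0·tan32.4° = 5.2 + 375.7 = 380.9 kN/m
FS = 380.9 / 202.3 = 1.883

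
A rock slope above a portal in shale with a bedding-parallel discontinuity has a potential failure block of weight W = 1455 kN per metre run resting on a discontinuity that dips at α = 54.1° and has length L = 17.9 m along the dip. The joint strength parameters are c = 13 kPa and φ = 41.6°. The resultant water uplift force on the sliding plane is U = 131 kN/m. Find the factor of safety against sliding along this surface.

Resolving the block weight along and normal to the plane and applying the Mohr–Coulomb strength on the joint:
N' = W cosα − U = 1455·cos54.1° − 131 = 722.2 kN/m
Driving force T = W sinα = 1455·sin54.1° = 1178.6 kN/m
Resisting force R = c·L + N'·tanφ = 13·17.9 + 722.2·tan41.6° = 232.7 + 641.2 = 873.9 kN/m
FS = R / T = 873.9 / 1178.6 = 0.741

FS = 0.74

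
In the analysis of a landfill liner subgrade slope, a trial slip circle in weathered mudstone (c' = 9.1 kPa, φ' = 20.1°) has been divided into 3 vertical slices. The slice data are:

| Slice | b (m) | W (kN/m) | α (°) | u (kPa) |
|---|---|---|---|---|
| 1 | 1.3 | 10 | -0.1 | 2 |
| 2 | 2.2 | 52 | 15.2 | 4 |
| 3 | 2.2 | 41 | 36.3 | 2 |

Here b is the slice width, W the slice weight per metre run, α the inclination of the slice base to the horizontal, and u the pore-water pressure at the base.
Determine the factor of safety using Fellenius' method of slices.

FS = 2.25

Ordinary method of slices: FS = Σ[c'·Δl_i + (W_i cosα_i − u_i·Δl_i)·tanφ'] / Σ W_i sinα_i, with Δl_i = b_i / cosα_i.
Slice 1: Δl = 1.3/cos(-0.1°) = 1.300 m; N'_1 = 10·cos(-0.1°) − 2·1.300 = 7.4; c'Δl = 11.83; W sinα = -0.0
Slice 2: Δl = 2.2/cos15.2° = 2.280 m; N'_2 = 52·cos15.2° − 4·2.280 = 41.1; c'Δl = 20.75; W sinα = 13.6
Slice 3: Δl = 2.2/cos36.3° = 2.730 m; N'_3 = 41·cos36.3° − 2·2.730 = 27.6; c'Δl = 24.84; W sinα = 24.3
Σc'Δl = 57.4 kN/m; ΣN' = 76.0 kN/m; ΣW sinα = 37.9 kN/m
Resisting = 57.4 + 76.0·tan20.1° = 57.4 + 27.8 = 85.2 kN/m
FS = 85.2 / 37.9 = 2.250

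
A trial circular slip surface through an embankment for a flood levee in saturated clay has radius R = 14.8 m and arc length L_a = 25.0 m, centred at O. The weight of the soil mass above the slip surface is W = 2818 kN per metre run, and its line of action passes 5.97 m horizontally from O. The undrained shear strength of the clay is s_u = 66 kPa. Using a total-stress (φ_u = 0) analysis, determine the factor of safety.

Taking moments about the centre O, the resisting moment is provided by the undrained shear strength acting along the arc:
M_R = s_u·L_a·R = 66·25.00·14.8 = 24420.0 kN·m/m
M_D = W·d = 2818·5.97 = 16823.5 kN·m/m
FS = M_R / M_D = 24420.0 / 16823.5 = 1.452

FS = 1.45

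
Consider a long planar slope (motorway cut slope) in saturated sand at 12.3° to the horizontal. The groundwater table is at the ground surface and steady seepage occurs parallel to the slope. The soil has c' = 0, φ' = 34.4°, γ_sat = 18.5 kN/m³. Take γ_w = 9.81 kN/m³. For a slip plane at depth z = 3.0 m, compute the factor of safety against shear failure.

With seepage parallel to the slope and the water table at the surface, the effective normal stress on the slip plane uses the buoyant unit weight γ' = γ_sat − γ_w while the driving shear stress uses γ_sat:
FS = [c' + γ' z cos²β tanφ'] / [γ_sat z sinβ cosβ]
(For c' = 0 this reduces to FS = (γ'/γ_sat)·tanφ'/tanβ.)
γ' = 18.5 − 9.81 = 8.69 kN/m³
Numerator = 0.0 + 8.69·3.0·cos²12.3°·tan34.4° = 0.0 + 8.69·3.0·0.9546·0.6847 = 17.040 kPa
Denominator = 18.5·3.0·sin12.3°·cos12.3° = 18.5·3.0·0.2130·0.9770 = 11.552 kPa
FS = 17.040 / 11.552 = 1.475

FS = 1.48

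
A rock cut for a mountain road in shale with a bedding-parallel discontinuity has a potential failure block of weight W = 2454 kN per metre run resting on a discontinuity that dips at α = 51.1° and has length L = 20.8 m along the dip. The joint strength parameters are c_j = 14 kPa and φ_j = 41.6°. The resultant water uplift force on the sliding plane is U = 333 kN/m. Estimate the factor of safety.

Resolving the block weight along and normal to the plane and applying the Mohr–Coulomb strength on the joint:
N' = W cosα − U = 2454·cos51.1° − 333 = 1208.0 kN/m
Driving force T = W sinα = 2454·sin51.1° = 1909.8 kN/m
Resisting force R = c_j·L + N'·tanφ_j = 14·20.8 + 1208.0·tan41.6° = 291.2 + 1072.5 = 1363.7 kN/m
FS = R / T = 1363.7 / 1909.8 = 0.714

FS = 0.71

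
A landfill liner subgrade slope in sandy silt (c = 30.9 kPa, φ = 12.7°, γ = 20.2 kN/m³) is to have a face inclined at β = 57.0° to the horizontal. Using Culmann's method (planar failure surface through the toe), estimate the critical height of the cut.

Culmann's analysis gives the critical failure plane at α_cr = (β + φ)/2 = (57.0 + 12.7)/2 = 34.9°, and the critical height
H_c = (4c/γ) · sinβ cosφ / [1 − cos(β − φ)]
    = (4·30.9/20.2) · sin57.0°·cos12.7° / [1 − cos(44.3°)]
    = 6.119 · 0.8387·0.9755 / [1 − 0.7157]
    = 6.119 · 0.8182 / 0.2843
    = 17.61 m

H_c = 17.61 m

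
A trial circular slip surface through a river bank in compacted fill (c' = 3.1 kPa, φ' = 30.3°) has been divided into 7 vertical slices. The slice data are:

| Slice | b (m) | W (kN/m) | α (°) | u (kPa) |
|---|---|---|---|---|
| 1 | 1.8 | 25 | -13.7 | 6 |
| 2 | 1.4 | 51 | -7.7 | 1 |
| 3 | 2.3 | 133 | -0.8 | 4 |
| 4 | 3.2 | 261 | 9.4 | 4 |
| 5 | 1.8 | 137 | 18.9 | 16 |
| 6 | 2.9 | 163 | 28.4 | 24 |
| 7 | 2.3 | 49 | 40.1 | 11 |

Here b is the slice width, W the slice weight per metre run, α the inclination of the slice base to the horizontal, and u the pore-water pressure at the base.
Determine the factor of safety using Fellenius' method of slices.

FS = 2.22

Ordinary method of slices: FS = Σ[c'·Δl_i + (W_i cosα_i − u_i·Δl_i)·tanφ'] / Σ W_i sinα_i, with Δl_i = b_i / cosα_i.
Slice 1: Δl = 1.8/cos(-13.7°) = 1.853 m; N'_1 = 25·cos(-13.7°) − 6·1.853 = 13.2; c'Δl = 5.74; W sinα = -5.9
Slice 2: Δl = 1.4/cos(-7.7°) = 1.413 m; N'_2 = 51·cos(-7.7°) − 1·1.413 = 49.1; c'Δl = 4.38; W sinα = -6.8
Slice 3: Δl = 2.3/cos(-0.8°) = 2.300 m; N'_3 = 133·cos(-0.8°) − 4·2.300 = 123.8; c'Δl = 7.13; W sinα = -1.9
Slice 4: Δl = 3.2/cos9.4° = 3.244 m; N'_4 = 261·cos9.4° − 4·3.244 = 244.5; c'Δl = 10.06; W sinα = 42.6
Slice 5: Δl = 1.8/cos18.9° = 1.903 m; N'_5 = 137·cos18.9° − 16·1.903 = 99.2; c'Δl = 5.90; W sinα = 44.4
Slice 6: Δl = 2.9/cos28.4° = 3.297 m; N'_6 = 163·cos28.4° − 24·3.297 = 64.3; c'Δl = 10.22; W sinα = 77.5
Slice 7: Δl = 2.3/cos40.1° = 3.007 m; N'_7 = 49·cos40.1° − 11·3.007 = 4.4; c'Δl = 9.32; W sinα = 31.6
Σc'Δl = 52.7 kN/m; ΣN' = 598.4 kN/m; ΣW sinα = 181.5 kN/m
Resisting = 52.7 + 598.4·tan30.3° = 52.7 + 349.7 = 402.5 kN/m
FS = 402.5 / 181.5 = 2.218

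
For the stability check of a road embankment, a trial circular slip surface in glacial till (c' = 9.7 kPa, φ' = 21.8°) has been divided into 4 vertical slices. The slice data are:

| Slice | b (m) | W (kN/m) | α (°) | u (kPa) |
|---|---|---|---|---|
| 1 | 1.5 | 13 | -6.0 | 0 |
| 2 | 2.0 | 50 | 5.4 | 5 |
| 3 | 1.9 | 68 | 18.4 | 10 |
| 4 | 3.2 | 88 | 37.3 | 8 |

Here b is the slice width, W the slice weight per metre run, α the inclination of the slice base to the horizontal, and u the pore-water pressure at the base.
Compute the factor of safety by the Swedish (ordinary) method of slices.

FS = 1.88

Ordinary method of slices: FS = Σ[c'·Δl_i + (W_i cosα_i − u_i·Δl_i)·tanφ'] / Σ W_i sinα_i, with Δl_i = b_i / cosα_i.
Slice 1: Δl = 1.5/cos(-6.0°) = 1.508 m; N'_1 = 13·cos(-6.0°) − 0·1.508 = 12.9; c'Δl = 14.63; W sinα = -1.4
Slice 2: Δl = 2.0/cos5.4° = 2.009 m; N'_2 = 50·cos5.4° − 5·2.009 = 39.7; c'Δl = 19.49; W sinα = 4.7
Slice 3: Δl = 1.9/cos18.4° = 2.002 m; N'_3 = 68·cos18.4° − 10·2.002 = 44.5; c'Δl = 19.42; W sinα = 21.5
Slice 4: Δl = 3.2/cos37.3° = 4.023 m; N'_4 = 88·cos37.3° − 8·4.023 = 37.8; c'Δl = 39.02; W sinα = 53.3
Σc'Δl = 92.6 kN/m; ΣN' = 135.0 kN/m; ΣW sinα = 78.1 kN/m
Resisting = 92.6 + 135.0·tan21.8° = 92.6 + 54.0 = 146.5 kN/m
FS = 146.5 / 78.1 = 1.876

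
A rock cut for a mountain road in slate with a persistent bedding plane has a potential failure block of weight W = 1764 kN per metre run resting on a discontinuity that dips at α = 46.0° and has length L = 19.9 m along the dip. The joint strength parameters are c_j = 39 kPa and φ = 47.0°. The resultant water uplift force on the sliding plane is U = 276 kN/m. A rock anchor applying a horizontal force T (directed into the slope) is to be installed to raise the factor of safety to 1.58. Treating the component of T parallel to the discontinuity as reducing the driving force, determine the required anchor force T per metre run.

T = 113 kN/m

Resolving forces along and normal to the sliding plane, with the horizontal anchor force T adding T·sinα to the effective normal force and T·cosα acting up the plane against the driving force:
FS = [c_jL + (W cosα − U + T sinα) tanφ] / [W sinα − T cosα]
Without the anchor: N' = 949.4 kN/m, driving T_d = 1268.9 kN/m, resisting R = 39·19.9 + 949.4·tan47.0° = 1794.2 kN/m, FS = 1.41.
Setting FS = 1.58 and solving for T:
1.58·(1268.9 − T cos46.0°) = 1794.2 + T sin46.0°·tan47.0°
T·(sin46.0°·tan47.0° + 1.58·cos46.0°) = 1.58·1268.9 − 1794.2
T·(0.7193·1.0724 + 1.58·0.6947) = 2004.9 − 1794.2 = 210.7
T·1.8690 = 210.7
T = 112.7 kN/m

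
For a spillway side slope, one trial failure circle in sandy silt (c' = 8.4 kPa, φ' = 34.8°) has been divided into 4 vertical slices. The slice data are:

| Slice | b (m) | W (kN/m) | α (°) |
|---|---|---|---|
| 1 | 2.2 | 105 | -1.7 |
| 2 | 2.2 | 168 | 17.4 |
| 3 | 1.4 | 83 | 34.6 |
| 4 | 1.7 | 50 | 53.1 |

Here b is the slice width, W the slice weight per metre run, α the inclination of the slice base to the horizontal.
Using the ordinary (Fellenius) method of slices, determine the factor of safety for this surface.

FS = 2.45

Ordinary method of slices: FS = Σ[c'·Δl_i + (W_i cosα_i)·tanφ'] / Σ W_i sinα_i, with Δl_i = b_i / cosα_i.
Slice 1: Δl = 2.2/cos(-1.7°) = 2.201 m; N'_1 = 105·cos(-1.7°) = 105.0; c'Δl = 18.49; W sinα = -3.1
Slice 2: Δl = 2.2/cos17.4° = 2.305 m; N'_2 = 168·cos17.4° = 160.3; c'Δl = 19.37; W sinα = 50.2
Slice 3: Δl = 1.4/cos34.6° = 1.701 m; N'_3 = 83·cos34.6° = 68.3; c'Δl = 14.29; W sinα = 47.1
Slice 4: Δl = 1.7/cos53.1° = 2.831 m; N'_4 = 50·cos53.1° = 30.0; c'Δl = 23.78; W sinα = 40.0
Σc'Δl = 75.9 kN/m; ΣN' = 363.6 kN/m; ΣW sinα = 134.2 kN/m
Resisting = 75.9 + 363.6·tan34.8° = 75.9 + 252.7 = 328.6 kN/m
FS = 328.6 / 134.2 = 2.448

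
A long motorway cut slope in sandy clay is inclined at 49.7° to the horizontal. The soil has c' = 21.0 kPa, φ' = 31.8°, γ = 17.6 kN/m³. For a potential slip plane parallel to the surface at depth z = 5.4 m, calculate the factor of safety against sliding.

FS = 0.97

For an infinite slope with a slip plane parallel to the surface (no pore pressure): FS = [c' + γz cos²β tanφ'] / [γz sinβ cosβ].
γz = 17.6·5.4 = 95.04 kN/m²
Numerator = 21.0 + 95.04·cos²49.7°·tan31.8° = 21.0 + 95.04·0.4183·0.6200 = 45.651 kPa
Denominator = 95.04·sin49.7°·cos49.7° = 95.04·0.7627·0.6468 = 46.882 kPa
FS = 45.651 / 46.882 = 0.974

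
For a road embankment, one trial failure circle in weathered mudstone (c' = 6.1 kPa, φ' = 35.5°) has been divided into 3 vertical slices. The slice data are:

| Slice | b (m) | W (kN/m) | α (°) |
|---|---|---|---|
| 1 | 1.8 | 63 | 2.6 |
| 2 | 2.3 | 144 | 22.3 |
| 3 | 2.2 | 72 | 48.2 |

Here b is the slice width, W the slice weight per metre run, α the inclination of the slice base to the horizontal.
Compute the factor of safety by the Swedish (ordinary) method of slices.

Ordinary method of slices: FS = Σ[c'·Δl_i + (W_i cosα_i)·tanφ'] / Σ W_i sinα_i, with Δl_i = b_i / cosα_i.
Slice 1: Δl = 1.8/cos2.6° = 1.802 m; N'_1 = 63·cos2.6° = 62.9; c'Δl = 10.99; W sinα = 2.9
Slice 2: Δl = 2.3/cos22.3° = 2.486 m; N'_2 = 144·cos22.3° = 133.2; c'Δl = 15.16; W sinα = 54.6
Slice 3: Δl = 2.2/cos48.2° = 3.301 m; N'_3 = 72·cos48.2° = 48.0; c'Δl = 20.13; W sinα = 53.7
Σc'Δl = 46.3 kN/m; ΣN' = 244.2 kN/m; ΣW sinα = 111.2 kN/m
Resisting = 46.3 + 244.2·tan35.5° = 46.3 + 174.2 = 220.4 kN/m
FS = 220.4 / 111.2 = 1.983

FS = 1.98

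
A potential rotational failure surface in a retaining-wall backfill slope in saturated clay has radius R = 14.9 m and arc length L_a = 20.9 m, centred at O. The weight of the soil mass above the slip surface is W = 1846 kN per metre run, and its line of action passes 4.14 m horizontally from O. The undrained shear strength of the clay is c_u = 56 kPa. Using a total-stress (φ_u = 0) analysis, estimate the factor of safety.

Taking moments about the centre O, the resisting moment is provided by the undrained shear strength acting along the arc:
M_R = c_u·L_a·R = 56·20.90·14.9 = 17439.0 kN·m/m
M_D = W·d = 1846·4.14 = 7642.4 kN·m/m
FS = M_R / M_D = 17439.0 / 7642.4 = 2.282

FS = 2.28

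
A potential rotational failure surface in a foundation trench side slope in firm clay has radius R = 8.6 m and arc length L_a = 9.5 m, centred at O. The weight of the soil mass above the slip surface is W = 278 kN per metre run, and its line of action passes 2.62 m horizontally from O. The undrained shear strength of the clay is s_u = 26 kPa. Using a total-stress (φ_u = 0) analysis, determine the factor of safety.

Taking moments about the centre O, the resisting moment is provided by the undrained shear strength acting along the arc:
M_R = s_u·L_a·R = 26·9.50·8.6 = 2124.2 kN·m/m
M_D = W·d = 278·2.62 = 728.4 kN·m/m
FS = M_R / M_D = 2124.2 / 728.4 = 2.916

FS = 2.92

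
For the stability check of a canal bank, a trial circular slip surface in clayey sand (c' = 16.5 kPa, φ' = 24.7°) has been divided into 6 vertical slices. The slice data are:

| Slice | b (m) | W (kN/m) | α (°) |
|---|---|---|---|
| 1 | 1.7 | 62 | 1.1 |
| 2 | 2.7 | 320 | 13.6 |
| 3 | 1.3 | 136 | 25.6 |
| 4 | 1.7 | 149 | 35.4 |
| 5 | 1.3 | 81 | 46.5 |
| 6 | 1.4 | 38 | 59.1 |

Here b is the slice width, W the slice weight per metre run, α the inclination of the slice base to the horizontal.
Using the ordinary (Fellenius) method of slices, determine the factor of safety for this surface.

Ordinary method of slices: FS = Σ[c'·Δl_i + (W_i cosα_i)·tanφ'] / Σ W_i sinα_i, with Δl_i = b_i / cosα_i.
Slice 1: Δl = 1.7/cos1.1° = 1.700 m; N'_1 = 62·cos1.1° = 62.0; c'Δl = 28.06; W sinα = 1.2
Slice 2: Δl = 2.7/cos13.6° = 2.778 m; N'_2 = 320·cos13.6° = 311.0; c'Δl = 45.84; W sinα = 75.2
Slice 3: Δl = 1.3/cos25.6° = 1.442 m; N'_3 = 136·cos25.6° = 122.6; c'Δl = 23.78; W sinα = 58.8
Slice 4: Δl = 1.7/cos35.4° = 2.086 m; N'_4 = 149·cos35.4° = 121.5; c'Δl = 34.41; W sinα = 86.3
Slice 5: Δl = 1.3/cos46.5° = 1.889 m; N'_5 = 81·cos46.5° = 55.8; c'Δl = 31.16; W sinα = 58.8
Slice 6: Δl = 1.4/cos59.1° = 2.726 m; N'_6 = 38·cos59.1° = 19.5; c'Δl = 44.98; W sinα = 32.6
Σc'Δl = 208.2 kN/m; ΣN' = 692.4 kN/m; ΣW sinα = 312.9 kN/m
Resisting = 208.2 + 692.4·tan24.7° = 208.2 + 318.5 = 526.7 kN/m
FS = 526.7 / 312.9 = 1.683

FS = 1.68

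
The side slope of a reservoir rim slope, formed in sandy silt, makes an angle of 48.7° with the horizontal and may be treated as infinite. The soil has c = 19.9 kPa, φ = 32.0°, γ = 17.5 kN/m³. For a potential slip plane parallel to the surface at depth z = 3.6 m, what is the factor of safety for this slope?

For an infinite slope with a slip plane parallel to the surface (no pore pressure): FS = [c + γz cos²β tanφ] / [γz sinβ cosβ].
γz = 17.5·3.6 = 63.00 kN/m²
Numerator = 19.9 + 63.00·cos²48.7°·tan32.0° = 19.9 + 63.00·0.4356·0.6249 = 37.048 kPa
Denominator = 63.00·sin48.7°·cos48.7° = 63.00·0.7513·0.6600 = 31.238 kPa
FS = 37.048 / 31.238 = 1.186

FS = 1.19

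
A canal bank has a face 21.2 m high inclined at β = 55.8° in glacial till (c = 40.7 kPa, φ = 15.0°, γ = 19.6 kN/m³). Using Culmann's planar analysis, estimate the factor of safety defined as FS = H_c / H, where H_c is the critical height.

H_c = (4c/γ) · sinβ cosφ / [1 − cos(β − φ)]
    = (4·40.7/19.6) · sin55.8°·cos15.0° / [1 − cos40.8°]
    = 8.306 · 0.7989 / 0.2430 = 27.31 m
FS = H_c / H = 27.31 / 21.2 = 1.288

FS = 1.29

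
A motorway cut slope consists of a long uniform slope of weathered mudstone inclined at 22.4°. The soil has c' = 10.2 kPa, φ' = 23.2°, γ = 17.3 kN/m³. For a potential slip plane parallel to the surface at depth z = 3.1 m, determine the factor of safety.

FS = 1.58

For an infinite slope with a slip plane parallel to the surface (no pore pressure): FS = [c' + γz cos²β tanφ'] / [γz sinβ cosβ].
γz = 17.3·3.1 = 53.63 kN/m²
Numerator = 10.2 + 53.63·cos²22.4°·tan23.2° = 10.2 + 53.63·0.8548·0.4286 = 29.848 kPa
Denominator = 53.63·sin22.4°·cos22.4° = 53.63·0.3811·0.9245 = 18.895 kPa
FS = 29.848 / 18.895 = 1.580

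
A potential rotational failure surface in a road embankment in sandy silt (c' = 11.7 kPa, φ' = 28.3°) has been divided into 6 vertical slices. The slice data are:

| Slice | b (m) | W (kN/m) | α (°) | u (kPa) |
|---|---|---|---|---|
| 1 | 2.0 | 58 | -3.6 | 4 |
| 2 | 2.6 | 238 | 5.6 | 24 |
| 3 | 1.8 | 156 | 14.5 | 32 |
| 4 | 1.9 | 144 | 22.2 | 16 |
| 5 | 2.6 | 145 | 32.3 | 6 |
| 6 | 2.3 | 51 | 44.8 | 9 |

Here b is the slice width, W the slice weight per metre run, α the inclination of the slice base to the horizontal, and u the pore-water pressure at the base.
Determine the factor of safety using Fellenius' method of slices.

Ordinary method of slices: FS = Σ[c'·Δl_i + (W_i cosα_i − u_i·Δl_i)·tanφ'] / Σ W_i sinα_i, with Δl_i = b_i / cosα_i.
Slice 1: Δl = 2.0/cos(-3.6°) = 2.004 m; N'_1 = 58·cos(-3.6°) − 4·2.004 = 49.9; c'Δl = 23.45; W sinα = -3.6
Slice 2: Δl = 2.6/cos5.6° = 2.612 m; N'_2 = 238·cos5.6° − 24·2.612 = 174.2; c'Δl = 30.57; W sinα = 23.2
Slice 3: Δl = 1.8/cos14.5° = 1.859 m; N'_3 = 156·cos14.5° − 32·1.859 = 91.5; c'Δl = 21.75; W sinα = 39.1
Slice 4: Δl = 1.9/cos22.2° = 2.052 m; N'_4 = 144·cos22.2° − 16·2.052 = 100.5; c'Δl = 24.01; W sinα = 54.4
Slice 5: Δl = 2.6/cos32.3° = 3.076 m; N'_5 = 145·cos32.3° − 6·3.076 = 104.1; c'Δl = 35.99; W sinα = 77.5
Slice 6: Δl = 2.3/cos44.8° = 3.241 m; N'_6 = 51·cos44.8° − 9·3.241 = 7.0; c'Δl = 37.92; W sinα = 35.9
Σc'Δl = 173.7 kN/m; ΣN' = 527.2 kN/m; ΣW sinα = 226.5 kN/m
Resisting = 173.7 + 527.2·tan28.3° = 173.7 + 283.9 = 457.5 kN/m
FS = 457.5 / 226.5 = 2.020

FS = 2.02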